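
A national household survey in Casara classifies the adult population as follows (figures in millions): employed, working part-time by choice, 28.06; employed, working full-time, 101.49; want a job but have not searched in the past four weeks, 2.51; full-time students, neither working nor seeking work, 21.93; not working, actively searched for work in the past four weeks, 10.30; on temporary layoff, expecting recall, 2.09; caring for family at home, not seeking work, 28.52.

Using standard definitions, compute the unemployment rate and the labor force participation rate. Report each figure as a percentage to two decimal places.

Employed = 28.06 + 101.49 = 129.55 million.
Unemployed = 10.30 + 2.09 = 12.39 million (jobless and actively searching, or on temporary layoff).
Labor force = 129.55 + 12.39 = 141.94 million.
Not in labor force = 2.51 + 21.93 + 28.52 = 52.96 million (those not working and not actively searching are outside the labor force — including those who want a job but have given up searching).
Civilian working-age population = 141.94 + 52.96 = 194.90 million.
Unemployment rate = 12.39 / 141.94 = 8.73%.
Labor force participation rate = 141.94 / 194.90 = 72.83%.

Unemployment rate ≈ 8.73%; labor force participation rate ≈ 72.83%.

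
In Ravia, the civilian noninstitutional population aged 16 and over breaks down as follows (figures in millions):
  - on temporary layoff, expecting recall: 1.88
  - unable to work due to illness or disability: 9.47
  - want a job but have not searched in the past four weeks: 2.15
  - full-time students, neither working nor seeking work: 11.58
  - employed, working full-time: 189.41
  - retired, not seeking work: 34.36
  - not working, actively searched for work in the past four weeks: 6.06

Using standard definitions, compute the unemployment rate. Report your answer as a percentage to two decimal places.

Unemployment rate ≈ 4.02%.

Employed = 189.41 million.
Unemployed = 1.88 + 6.06 = 7.94 million (jobless and actively searching, or on temporary layoff).
Labor force = 189.41 + 7.94 = 197.35 million.
Unemployment rate = 7.94 / 197.35 = 4.02%.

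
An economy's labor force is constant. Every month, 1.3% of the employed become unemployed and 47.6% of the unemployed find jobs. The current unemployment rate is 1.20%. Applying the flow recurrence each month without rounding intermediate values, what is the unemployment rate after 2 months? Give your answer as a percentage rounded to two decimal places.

With a fixed labor force, u_{t+1} = u_t + s·(1−u_t) − f·u_t = u_t·(1−s−f) + s.
Here 1−s−f = 0.511 and s = 0.013.
u_1 = 0.012000 × 0.511 + 0.013 = 0.019132.
u_2 = 0.019132 × 0.511 + 0.013 = 0.022776.

Unemployment rate after two months ≈ 2.28%.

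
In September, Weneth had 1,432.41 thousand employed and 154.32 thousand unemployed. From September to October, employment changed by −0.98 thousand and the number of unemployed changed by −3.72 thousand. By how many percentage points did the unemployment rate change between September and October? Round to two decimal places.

The unemployment rate changed by −0.21 percentage points.

September: labor force = 1,432.41 + 154.32 = 1,586.73; u = 154.32/1,586.73 = 9.73%.
October: labor force = 1,431.43 + 150.60 = 1,582.03; u = 150.60/1,582.03 = 9.52%.
Change = 9.52% − 9.73% = −0.21 pp.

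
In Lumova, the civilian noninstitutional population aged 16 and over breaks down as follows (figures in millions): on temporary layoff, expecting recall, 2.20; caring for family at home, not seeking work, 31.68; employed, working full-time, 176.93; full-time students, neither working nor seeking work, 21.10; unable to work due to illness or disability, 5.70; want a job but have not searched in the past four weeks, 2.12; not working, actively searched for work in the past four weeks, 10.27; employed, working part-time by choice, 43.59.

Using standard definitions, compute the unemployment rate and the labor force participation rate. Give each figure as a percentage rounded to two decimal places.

Employed = 176.93 + 43.59 = 220.52 million.
Unemployed = 2.20 + 10.27 = 12.47 million (jobless and actively searching, or on temporary layoff).
Labor force = 220.52 + 12.47 = 232.99 million.
Not in labor force = 31.68 + 21.10 + 5.70 + 2.12 = 60.60 million (those not working and not actively searching are outside the labor force — including those who want a job but have given up searching).
Civilian working-age population = 232.99 + 60.60 = 293.59 million.
Unemployment rate = 12.47 / 232.99 = 5.35%.
Labor force participation rate = 232.99 / 293.59 = 79.36%.

Unemployment rate ≈ 5.35%; labor force participation rate ≈ 79.36%.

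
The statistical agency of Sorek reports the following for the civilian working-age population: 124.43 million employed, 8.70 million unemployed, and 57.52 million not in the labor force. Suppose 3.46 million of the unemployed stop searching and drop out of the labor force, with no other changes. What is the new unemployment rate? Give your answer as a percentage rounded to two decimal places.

New unemployment rate ≈ 4.04%.

Initially, labor force = 124.43 + 8.70 = 133.13 million, so u = 8.70/133.13 = 6.53%.
After the change, unemployed and labor force both fall by 3.46 → E = 124.43, U = 5.24, labor force = 129.67 million.
New unemployment rate = 5.24 / 129.67 = 4.04%.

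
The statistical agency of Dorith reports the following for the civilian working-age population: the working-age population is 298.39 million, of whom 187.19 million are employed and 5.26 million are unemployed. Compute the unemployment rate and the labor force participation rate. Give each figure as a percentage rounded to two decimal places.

Labor force = employed + unemployed = 187.19 + 5.26 = 192.45 million.
Unemployment rate = 5.26 / 192.45 = 2.73%.
Labor force participation rate = 192.45 / 298.39 = 64.50%.

Unemployment rate ≈ 2.73%; labor force participation rate ≈ 64.50%.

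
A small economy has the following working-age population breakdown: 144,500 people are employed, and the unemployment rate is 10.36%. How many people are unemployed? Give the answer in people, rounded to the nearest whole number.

About 16,700 are unemployed.

Let U be the number unemployed. The labor force is E + U, and U/(E+U) = 0.1036.
So U = 0.1036 × 144,500 / (1 − 0.1036) = 14970.20 / 0.8964 ≈ 16,700.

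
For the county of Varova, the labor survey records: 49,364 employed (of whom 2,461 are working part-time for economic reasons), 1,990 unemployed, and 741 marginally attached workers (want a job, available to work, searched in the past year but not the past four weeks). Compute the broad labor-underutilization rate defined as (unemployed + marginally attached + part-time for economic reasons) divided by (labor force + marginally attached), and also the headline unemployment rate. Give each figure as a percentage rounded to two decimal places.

Labor force = 49,364 + 1,990 = 51,354.
Numerator = 1,990 + 741 + 2,461 = 5,192.
Denominator = 51,354 + 741 = 52,095.
Broad rate = 5,192 / 52,095 = 9.97%.
Headline unemployment rate = 1,990 / 51,354 = 3.88%.

Broad underutilization rate ≈ 9.97%; headline unemployment rate ≈ 3.88%.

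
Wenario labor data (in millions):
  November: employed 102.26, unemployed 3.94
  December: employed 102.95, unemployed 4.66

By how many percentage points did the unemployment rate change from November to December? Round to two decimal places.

November: labor force = 102.26 + 3.94 = 106.20; u = 3.94/106.20 = 3.71%.
December: labor force = 102.95 + 4.66 = 107.61; u = 4.66/107.61 = 4.33%.
Change = 4.33% − 3.71% = +0.62 pp.

The unemployment rate changed by +0.62 percentage points.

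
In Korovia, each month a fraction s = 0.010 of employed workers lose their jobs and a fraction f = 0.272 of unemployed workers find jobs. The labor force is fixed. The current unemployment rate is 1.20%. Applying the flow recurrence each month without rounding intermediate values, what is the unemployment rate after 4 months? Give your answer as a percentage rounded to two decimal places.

With a fixed labor force, u_{t+1} = u_t + s·(1−u_t) − f·u_t = u_t·(1−s−f) + s.
Here 1−s−f = 0.718 and s = 0.010.
u_1 = 0.012000 × 0.718 + 0.010 = 0.018616.
u_2 = 0.018616 × 0.718 + 0.010 = 0.023366.
u_3 = 0.023366 × 0.718 + 0.010 = 0.026777.
u_4 = 0.026777 × 0.718 + 0.010 = 0.029226.

Unemployment rate after four months ≈ 2.92%.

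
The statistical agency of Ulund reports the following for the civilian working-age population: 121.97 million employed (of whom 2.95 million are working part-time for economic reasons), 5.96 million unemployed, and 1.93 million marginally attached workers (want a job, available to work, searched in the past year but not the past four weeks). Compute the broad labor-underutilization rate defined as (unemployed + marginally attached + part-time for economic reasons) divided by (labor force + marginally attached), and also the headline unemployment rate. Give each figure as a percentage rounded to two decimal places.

Labor force = 121.97 + 5.96 = 127.93 million.
Numerator = 5.96 + 1.93 + 2.95 = 10.84 million.
Denominator = 127.93 + 1.93 = 129.86 million.
Broad rate = 10.84 / 129.86 = 8.35%.
Headline unemployment rate = 5.96 / 127.93 = 4.66%.

Broad underutilization rate ≈ 8.35%; headline unemployment rate ≈ 4.66%.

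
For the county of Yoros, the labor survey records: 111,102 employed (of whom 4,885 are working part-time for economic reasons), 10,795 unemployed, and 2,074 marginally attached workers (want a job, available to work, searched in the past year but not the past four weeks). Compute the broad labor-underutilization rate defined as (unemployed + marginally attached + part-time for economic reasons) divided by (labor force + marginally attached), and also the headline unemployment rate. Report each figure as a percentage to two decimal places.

Labor force = 111,102 + 10,795 = 121,897.
Numerator = 10,795 + 2,074 + 4,885 = 17,754.
Denominator = 121,897 + 2,074 = 123,971.
Broad rate = 17,754 / 123,971 = 14.32%.
Headline unemployment rate = 10,795 / 121,897 = 8.86%.

Broad underutilization rate ≈ 14.32%; headline unemployment rate ≈ 8.86%.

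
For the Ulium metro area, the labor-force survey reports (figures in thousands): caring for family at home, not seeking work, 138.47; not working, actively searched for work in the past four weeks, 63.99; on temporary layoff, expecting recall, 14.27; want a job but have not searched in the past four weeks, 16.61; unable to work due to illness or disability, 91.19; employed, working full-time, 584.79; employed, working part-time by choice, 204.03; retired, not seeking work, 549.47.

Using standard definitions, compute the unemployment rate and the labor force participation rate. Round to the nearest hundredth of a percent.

Unemployment rate ≈ 9.03%; labor force participation rate ≈ 52.15%.

Employed = 584.79 + 204.03 = 788.82 thousand.
Unemployed = 63.99 + 14.27 = 78.26 thousand (jobless and actively searching, or on temporary layoff).
Labor force = 788.82 + 78.26 = 867.08 thousand.
Not in labor force = 138.47 + 16.61 + 91.19 + 549.47 = 795.74 thousand (those not working and not actively searching are outside the labor force — including those who want a job but have given up searching).
Civilian working-age population = 867.08 + 795.74 = 1,662.82 thousand.
Unemployment rate = 78.26 / 867.08 = 9.03%.
Labor force participation rate = 867.08 / 1,662.82 = 52.15%.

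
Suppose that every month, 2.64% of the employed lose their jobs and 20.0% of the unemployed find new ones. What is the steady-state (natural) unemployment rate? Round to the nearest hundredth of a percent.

At steady state the flows balance: s·E = f·U, so U/(E+U) = s/(s+f).
u* = 2.64 / (2.64 + 20.0) = 2.64 / 22.64 = 11.66%.

Steady-state unemployment rate ≈ 11.66%.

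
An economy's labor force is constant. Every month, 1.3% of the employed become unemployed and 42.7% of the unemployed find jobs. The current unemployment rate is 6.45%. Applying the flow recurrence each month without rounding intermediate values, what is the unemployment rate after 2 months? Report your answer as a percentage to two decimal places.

Unemployment rate after two months ≈ 4.05%.

With a fixed labor force, u_{t+1} = u_t + s·(1−u_t) − f·u_t = u_t·(1−s−f) + s.
Here 1−s−f = 0.560 and s = 0.013.
u_1 = 0.064500 × 0.560 + 0.013 = 0.049120.
u_2 = 0.049120 × 0.560 + 0.013 = 0.040507.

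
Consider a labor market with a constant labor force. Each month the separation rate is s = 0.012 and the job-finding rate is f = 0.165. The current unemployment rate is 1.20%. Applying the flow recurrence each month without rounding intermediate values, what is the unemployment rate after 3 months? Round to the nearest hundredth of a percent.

Unemployment rate after three months ≈ 3.67%.

With a fixed labor force, u_{t+1} = u_t + s·(1−u_t) − f·u_t = u_t·(1−s−f) + s.
Here 1−s−f = 0.823 and s = 0.012.
u_1 = 0.012000 × 0.823 + 0.012 = 0.021876.
u_2 = 0.021876 × 0.823 + 0.012 = 0.030004.
u_3 = 0.030004 × 0.823 + 0.012 = 0.036693.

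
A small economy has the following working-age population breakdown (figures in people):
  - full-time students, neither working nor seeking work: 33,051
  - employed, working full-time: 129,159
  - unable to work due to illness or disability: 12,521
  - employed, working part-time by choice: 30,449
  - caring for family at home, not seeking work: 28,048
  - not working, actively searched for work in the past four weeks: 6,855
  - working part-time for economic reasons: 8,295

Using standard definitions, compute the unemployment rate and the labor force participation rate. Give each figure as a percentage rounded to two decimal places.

Unemployment rate ≈ 3.92%; labor force participation rate ≈ 70.36%.

Employed = 129,159 + 30,449 + 8,295 = 167,903 (anyone who worked, including part-time for economic reasons, counts as employed).
Unemployed = 6,855.
Labor force = 167,903 + 6,855 = 174,758.
Not in labor force = 33,051 + 12,521 + 28,048 = 73,620 (those not working and not actively searching are outside the labor force).
Civilian working-age population = 174,758 + 73,620 = 248,378.
Unemployment rate = 6,855 / 174,758 = 3.92%.
Labor force participation rate = 174,758 / 248,378 = 70.36%.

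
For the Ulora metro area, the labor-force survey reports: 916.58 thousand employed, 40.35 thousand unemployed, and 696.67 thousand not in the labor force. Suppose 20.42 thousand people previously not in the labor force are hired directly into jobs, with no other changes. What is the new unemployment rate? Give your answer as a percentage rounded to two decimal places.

New unemployment rate ≈ 4.13%.

Initially, labor force = 916.58 + 40.35 = 956.93 thousand, so u = 40.35/956.93 = 4.22%.
After the change, employed and labor force both rise by 20.42; unemployed unchanged → E = 937.00, U = 40.35, labor force = 977.35 thousand.
New unemployment rate = 40.35 / 977.35 = 4.13%.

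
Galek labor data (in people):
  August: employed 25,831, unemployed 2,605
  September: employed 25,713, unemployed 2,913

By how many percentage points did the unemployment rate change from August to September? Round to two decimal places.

The unemployment rate changed by +1.02 percentage points.

August: labor force = 25,831 + 2,605 = 28,436; u = 2,605/28,436 = 9.16%.
September: labor force = 25,713 + 2,913 = 28,626; u = 2,913/28,626 = 10.18%.
Change = 10.18% − 9.16% = +1.02 pp.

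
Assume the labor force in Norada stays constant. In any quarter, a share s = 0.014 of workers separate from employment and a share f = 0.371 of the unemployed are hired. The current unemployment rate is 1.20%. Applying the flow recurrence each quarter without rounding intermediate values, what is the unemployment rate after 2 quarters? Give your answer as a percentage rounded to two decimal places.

With a fixed labor force, u_{t+1} = u_t + s·(1−u_t) − f·u_t = u_t·(1−s−f) + s.
Here 1−s−f = 0.615 and s = 0.014.
u_1 = 0.012000 × 0.615 + 0.014 = 0.021380.
u_2 = 0.021380 × 0.615 + 0.014 = 0.027149.

Unemployment rate after two quarters ≈ 2.71%.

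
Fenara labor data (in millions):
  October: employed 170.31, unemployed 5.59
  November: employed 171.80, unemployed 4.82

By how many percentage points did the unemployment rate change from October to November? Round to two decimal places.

October: labor force = 170.31 + 5.59 = 175.90; u = 5.59/175.90 = 3.18%.
November: labor force = 171.80 + 4.82 = 176.62; u = 4.82/176.62 = 2.73%.
Change = 2.73% − 3.18% = −0.45 pp.

The unemployment rate changed by −0.45 percentage points.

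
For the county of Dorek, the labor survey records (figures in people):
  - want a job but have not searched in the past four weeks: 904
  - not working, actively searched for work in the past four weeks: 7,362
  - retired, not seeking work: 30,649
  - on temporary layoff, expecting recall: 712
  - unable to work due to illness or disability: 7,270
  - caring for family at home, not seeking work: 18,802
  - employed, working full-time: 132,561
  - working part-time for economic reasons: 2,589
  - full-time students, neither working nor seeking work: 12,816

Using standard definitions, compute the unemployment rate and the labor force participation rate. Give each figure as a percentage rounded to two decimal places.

Employed = 132,561 + 2,589 = 135,150 (anyone who worked, including part-time for economic reasons, counts as employed).
Unemployed = 7,362 + 712 = 8,074 (jobless and actively searching, or on temporary layoff).
Labor force = 135,150 + 8,074 = 143,224.
Not in labor force = 904 + 30,649 + 7,270 + 18,802 + 12,816 = 70,441 (those not working and not actively searching are outside the labor force — including those who want a job but have given up searching).
Civilian working-age population = 143,224 + 70,441 = 213,665.
Unemployment rate = 8,074 / 143,224 = 5.64%.
Labor force participation rate = 143,224 / 213,665 = 67.03%.

Unemployment rate ≈ 5.64%; labor force participation rate ≈ 67.03%.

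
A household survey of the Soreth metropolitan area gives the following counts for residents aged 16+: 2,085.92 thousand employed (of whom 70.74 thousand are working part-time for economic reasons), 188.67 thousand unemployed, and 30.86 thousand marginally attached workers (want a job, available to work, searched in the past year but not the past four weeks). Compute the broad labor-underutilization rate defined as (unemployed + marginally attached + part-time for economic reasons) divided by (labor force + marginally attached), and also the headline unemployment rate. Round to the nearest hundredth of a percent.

Broad underutilization rate ≈ 12.59%; headline unemployment rate ≈ 8.29%.

Labor force = 2,085.92 + 188.67 = 2,274.59 thousand.
Numerator = 188.67 + 30.86 + 70.74 = 290.27 thousand.
Denominator = 2,274.59 + 30.86 = 2,305.45 thousand.
Broad rate = 290.27 / 2,305.45 = 12.59%.
Headline unemployment rate = 188.67 / 2,274.59 = 8.29%.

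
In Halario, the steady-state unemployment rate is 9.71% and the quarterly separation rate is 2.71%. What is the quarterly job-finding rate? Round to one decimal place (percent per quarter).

Job-finding rate ≈ 25.2% per quarter.

From u* = s/(s+f): f = s·(1−u)/u.
f = 2.71 × (1 − 0.0971) / 0.0971 = 2.4469 / 0.0971 ≈ 25.2% per quarter.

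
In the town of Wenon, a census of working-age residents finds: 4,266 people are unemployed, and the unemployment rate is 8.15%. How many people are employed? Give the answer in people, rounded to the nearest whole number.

Labor force = U / u = 4,266 / 0.0815 ≈ 52,344.
Employed = labor force − unemployed = 52,344 − 4,266 = 48,078.

About 48,078 are employed.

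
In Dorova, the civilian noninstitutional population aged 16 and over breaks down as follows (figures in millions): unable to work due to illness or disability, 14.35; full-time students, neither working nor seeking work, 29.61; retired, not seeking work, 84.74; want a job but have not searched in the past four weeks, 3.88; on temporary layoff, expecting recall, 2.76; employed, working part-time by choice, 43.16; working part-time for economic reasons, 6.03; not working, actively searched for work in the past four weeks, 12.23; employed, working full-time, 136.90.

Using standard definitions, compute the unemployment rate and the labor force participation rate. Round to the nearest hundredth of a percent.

Unemployment rate ≈ 7.45%; labor force participation rate ≈ 60.26%.

Employed = 43.16 + 6.03 + 136.90 = 186.09 million (anyone who worked, including part-time for economic reasons, counts as employed).
Unemployed = 2.76 + 12.23 = 14.99 million (jobless and actively searching, or on temporary layoff).
Labor force = 186.09 + 14.99 = 201.08 million.
Not in labor force = 14.35 + 29.61 + 84.74 + 3.88 = 132.58 million (those not working and not actively searching are outside the labor force — including those who want a job but have given up searching).
Civilian working-age population = 201.08 + 132.58 = 333.66 million.
Unemployment rate = 14.99 / 201.08 = 7.45%.
Labor force participation rate = 201.08 / 333.66 = 60.26%.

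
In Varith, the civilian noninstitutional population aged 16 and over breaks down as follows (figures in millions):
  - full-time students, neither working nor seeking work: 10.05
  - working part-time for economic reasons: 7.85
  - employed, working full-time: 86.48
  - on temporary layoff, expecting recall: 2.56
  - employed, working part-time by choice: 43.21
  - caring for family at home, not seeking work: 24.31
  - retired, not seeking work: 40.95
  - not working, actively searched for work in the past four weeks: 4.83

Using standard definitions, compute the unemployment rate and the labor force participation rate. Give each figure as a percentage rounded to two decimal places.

Employed = 7.85 + 86.48 + 43.21 = 137.54 million (anyone who worked, including part-time for economic reasons, counts as employed).
Unemployed = 2.56 + 4.83 = 7.39 million (jobless and actively searching, or on temporary layoff).
Labor force = 137.54 + 7.39 = 144.93 million.
Not in labor force = 10.05 + 24.31 + 40.95 = 75.31 million (those not working and not actively searching are outside the labor force).
Civilian working-age population = 144.93 + 75.31 = 220.24 million.
Unemployment rate = 7.39 / 144.93 = 5.10%.
Labor force participation rate = 144.93 / 220.24 = 65.81%.

Unemployment rate ≈ 5.10%; labor force participation rate ≈ 65.81%.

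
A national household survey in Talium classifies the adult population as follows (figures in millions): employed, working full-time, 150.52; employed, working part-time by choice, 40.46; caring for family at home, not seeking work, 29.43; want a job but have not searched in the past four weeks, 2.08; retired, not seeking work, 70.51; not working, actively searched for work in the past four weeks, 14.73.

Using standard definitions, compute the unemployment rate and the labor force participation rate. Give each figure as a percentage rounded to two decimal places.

Employed = 150.52 + 40.46 = 190.98 million.
Unemployed = 14.73 million.
Labor force = 190.98 + 14.73 = 205.71 million.
Not in labor force = 29.43 + 2.08 + 70.51 = 102.02 million (those not working and not actively searching are outside the labor force — including those who want a job but have given up searching).
Civilian working-age population = 205.71 + 102.02 = 307.73 million.
Unemployment rate = 14.73 / 205.71 = 7.16%.
Labor force participation rate = 205.71 / 307.73 = 66.85%.

Unemployment rate ≈ 7.16%; labor force participation rate ≈ 66.85%.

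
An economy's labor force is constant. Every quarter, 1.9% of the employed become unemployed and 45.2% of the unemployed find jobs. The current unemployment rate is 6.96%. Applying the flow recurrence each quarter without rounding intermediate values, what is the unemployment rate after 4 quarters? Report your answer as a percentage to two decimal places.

With a fixed labor force, u_{t+1} = u_t + s·(1−u_t) − f·u_t = u_t·(1−s−f) + s.
Here 1−s−f = 0.529 and s = 0.019.
u_1 = 0.069600 × 0.529 + 0.019 = 0.055818.
u_2 = 0.055818 × 0.529 + 0.019 = 0.048528.
u_3 = 0.048528 × 0.529 + 0.019 = 0.044671.
u_4 = 0.044671 × 0.529 + 0.019 = 0.042631.

Unemployment rate after four quarters ≈ 4.26%.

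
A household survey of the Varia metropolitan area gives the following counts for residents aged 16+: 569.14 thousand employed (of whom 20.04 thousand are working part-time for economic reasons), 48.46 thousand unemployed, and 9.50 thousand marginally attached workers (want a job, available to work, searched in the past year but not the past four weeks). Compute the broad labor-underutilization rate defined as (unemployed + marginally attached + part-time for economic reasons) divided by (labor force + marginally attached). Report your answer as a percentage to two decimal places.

Broad underutilization rate ≈ 12.44%.

Labor force = 569.14 + 48.46 = 617.60 thousand.
Numerator = 48.46 + 9.50 + 20.04 = 78.00 thousand.
Denominator = 617.60 + 9.50 = 627.10 thousand.
Broad rate = 78.00 / 627.10 = 12.44%.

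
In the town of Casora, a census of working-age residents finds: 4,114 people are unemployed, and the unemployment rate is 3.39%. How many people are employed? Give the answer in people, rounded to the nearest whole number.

About 117,243 are employed.

Labor force = U / u = 4,114 / 0.0339 ≈ 121,357.
Employed = labor force − unemployed = 121,357 − 4,114 = 117,243.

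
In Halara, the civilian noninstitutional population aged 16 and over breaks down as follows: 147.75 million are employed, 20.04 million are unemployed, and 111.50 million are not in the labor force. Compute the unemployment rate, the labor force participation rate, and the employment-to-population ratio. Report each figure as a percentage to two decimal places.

Unemployment rate ≈ 11.94%; labor force participation rate ≈ 60.08%; employment-population ratio ≈ 52.90%.

Labor force = employed + unemployed = 147.75 + 20.04 = 167.79 million.
Working-age population = 167.79 + 111.50 = 279.29 million.
Unemployment rate = 20.04 / 167.79 = 11.94%.
Labor force participation rate = 167.79 / 279.29 = 60.08%.
Employment-population ratio = 147.75 / 279.29 = 52.90%.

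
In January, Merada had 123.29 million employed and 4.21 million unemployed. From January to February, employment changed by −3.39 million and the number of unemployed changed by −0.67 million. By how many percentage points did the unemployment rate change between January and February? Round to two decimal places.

January: labor force = 123.29 + 4.21 = 127.50; u = 4.21/127.50 = 3.30%.
February: labor force = 119.90 + 3.54 = 123.44; u = 3.54/123.44 = 2.87%.
Change = 2.87% − 3.30% = −0.43 pp.

The unemployment rate changed by −0.43 percentage points.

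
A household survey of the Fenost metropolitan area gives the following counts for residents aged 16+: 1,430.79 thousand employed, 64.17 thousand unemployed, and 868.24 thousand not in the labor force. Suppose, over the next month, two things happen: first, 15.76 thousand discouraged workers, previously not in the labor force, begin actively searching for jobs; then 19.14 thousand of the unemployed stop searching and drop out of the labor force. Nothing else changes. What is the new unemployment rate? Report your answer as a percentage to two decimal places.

Initially, labor force = 1,430.79 + 64.17 = 1,494.96 thousand, so u = 64.17/1,494.96 = 4.29%.
After the first change, unemployed and labor force both rise by 15.76 → E = 1,430.79, U = 79.93, labor force = 1,510.72 thousand.
After the second change, unemployed and labor force both fall by 19.14 → E = 1,430.79, U = 60.79, labor force = 1,491.58 thousand.
New unemployment rate = 60.79 / 1,491.58 = 4.08%.

New unemployment rate ≈ 4.08%.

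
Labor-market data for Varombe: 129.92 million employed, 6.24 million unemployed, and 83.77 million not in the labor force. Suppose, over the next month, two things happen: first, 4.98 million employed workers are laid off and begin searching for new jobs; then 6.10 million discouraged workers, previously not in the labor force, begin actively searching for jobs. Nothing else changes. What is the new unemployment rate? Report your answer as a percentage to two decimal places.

Initially, labor force = 129.92 + 6.24 = 136.16 million, so u = 6.24/136.16 = 4.58%.
After the first change, employed falls and unemployed rises by 4.98; labor force unchanged → E = 124.94, U = 11.22, labor force = 136.16 million.
After the second change, unemployed and labor force both rise by 6.10 → E = 124.94, U = 17.32, labor force = 142.26 million.
New unemployment rate = 17.32 / 142.26 = 12.17%.

New unemployment rate ≈ 12.17%.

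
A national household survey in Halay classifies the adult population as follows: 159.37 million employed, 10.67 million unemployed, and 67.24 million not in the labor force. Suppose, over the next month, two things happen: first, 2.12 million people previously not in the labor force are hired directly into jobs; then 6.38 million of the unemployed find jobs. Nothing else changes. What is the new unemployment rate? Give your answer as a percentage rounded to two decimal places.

New unemployment rate ≈ 2.49%.

Initially, labor force = 159.37 + 10.67 = 170.04 million, so u = 10.67/170.04 = 6.27%.
After the first change, employed and labor force both rise by 2.12; unemployed unchanged → E = 161.49, U = 10.67, labor force = 172.16 million.
After the second change, unemployed falls and employed rises by 6.38; labor force unchanged → E = 167.87, U = 4.29, labor force = 172.16 million.
New unemployment rate = 4.29 / 172.16 = 2.49%.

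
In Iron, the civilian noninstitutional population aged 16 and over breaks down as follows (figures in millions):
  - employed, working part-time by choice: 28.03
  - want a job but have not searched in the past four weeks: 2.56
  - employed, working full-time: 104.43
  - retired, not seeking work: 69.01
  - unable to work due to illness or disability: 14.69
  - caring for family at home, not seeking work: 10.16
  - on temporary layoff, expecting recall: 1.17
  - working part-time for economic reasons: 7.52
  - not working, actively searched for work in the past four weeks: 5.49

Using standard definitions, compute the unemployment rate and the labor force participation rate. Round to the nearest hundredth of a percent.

Employed = 28.03 + 104.43 + 7.52 = 139.98 million (anyone who worked, including part-time for economic reasons, counts as employed).
Unemployed = 1.17 + 5.49 = 6.66 million (jobless and actively searching, or on temporary layoff).
Labor force = 139.98 + 6.66 = 146.64 million.
Not in labor force = 2.56 + 69.01 + 14.69 + 10.16 = 96.42 million (those not working and not actively searching are outside the labor force — including those who want a job but have given up searching).
Civilian working-age population = 146.64 + 96.42 = 243.06 million.
Unemployment rate = 6.66 / 146.64 = 4.54%.
Labor force participation rate = 146.64 / 243.06 = 60.33%.

Unemployment rate ≈ 4.54%; labor force participation rate ≈ 60.33%.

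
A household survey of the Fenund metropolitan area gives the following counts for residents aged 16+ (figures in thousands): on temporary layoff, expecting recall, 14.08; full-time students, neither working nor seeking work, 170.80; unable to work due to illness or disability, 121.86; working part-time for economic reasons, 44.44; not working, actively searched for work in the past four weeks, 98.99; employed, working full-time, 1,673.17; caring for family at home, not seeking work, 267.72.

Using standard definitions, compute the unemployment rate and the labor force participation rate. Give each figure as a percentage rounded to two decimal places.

Employed = 44.44 + 1,673.17 = 1,717.61 thousand (anyone who worked, including part-time for economic reasons, counts as employed).
Unemployed = 14.08 + 98.99 = 113.07 thousand (jobless and actively searching, or on temporary layoff).
Labor force = 1,717.61 + 113.07 = 1,830.68 thousand.
Not in labor force = 170.80 + 121.86 + 267.72 = 560.38 thousand (those not working and not actively searching are outside the labor force).
Civilian working-age population = 1,830.68 + 560.38 = 2,391.06 thousand.
Unemployment rate = 113.07 / 1,830.68 = 6.18%.
Labor force participation rate = 1,830.68 / 2,391.06 = 76.56%.

Unemployment rate ≈ 6.18%; labor force participation rate ≈ 76.56%.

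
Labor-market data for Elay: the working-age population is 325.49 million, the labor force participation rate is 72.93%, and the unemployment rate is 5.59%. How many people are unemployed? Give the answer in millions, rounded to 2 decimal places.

About 13.27 million are unemployed.

Labor force = 0.7293 × 325.49 = 237.38 million.
Unemployed = 0.0559 × 237.38 ≈ 13.27 million.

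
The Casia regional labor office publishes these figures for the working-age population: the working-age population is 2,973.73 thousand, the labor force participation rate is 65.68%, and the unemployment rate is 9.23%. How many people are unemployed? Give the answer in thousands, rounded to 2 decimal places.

Labor force = 0.6568 × 2,973.73 = 1,953.15 thousand.
Unemployed = 0.0923 × 1,953.15 ≈ 180.28 thousand.

About 180.28 thousand are unemployed.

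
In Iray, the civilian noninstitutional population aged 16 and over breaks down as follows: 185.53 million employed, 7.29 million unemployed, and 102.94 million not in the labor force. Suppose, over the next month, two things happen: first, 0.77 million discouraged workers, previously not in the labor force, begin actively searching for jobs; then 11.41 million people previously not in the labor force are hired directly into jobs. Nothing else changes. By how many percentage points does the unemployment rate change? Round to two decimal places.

Initially, labor force = 185.53 + 7.29 = 192.82 million, so u = 7.29/192.82 = 3.78%.
After the first change, unemployed and labor force both rise by 0.77 → E = 185.53, U = 8.06, labor force = 193.59 million.
After the second change, employed and labor force both rise by 11.41; unemployed unchanged → E = 196.94, U = 8.06, labor force = 205.00 million.
New unemployment rate = 8.06 / 205.00 = 3.93%.
Change = 3.93% − 3.78% = +0.15 percentage points.

The unemployment rate changes by +0.15 percentage points.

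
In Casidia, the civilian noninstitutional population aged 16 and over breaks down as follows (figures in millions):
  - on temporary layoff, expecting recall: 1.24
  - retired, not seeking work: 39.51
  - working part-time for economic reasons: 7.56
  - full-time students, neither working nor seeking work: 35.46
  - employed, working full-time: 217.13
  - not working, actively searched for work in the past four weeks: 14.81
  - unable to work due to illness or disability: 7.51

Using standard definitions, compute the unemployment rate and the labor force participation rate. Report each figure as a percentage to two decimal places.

Unemployment rate ≈ 6.67%; labor force participation rate ≈ 74.48%.

Employed = 7.56 + 217.13 = 224.69 million (anyone who worked, including part-time for economic reasons, counts as employed).
Unemployed = 1.24 + 14.81 = 16.05 million (jobless and actively searching, or on temporary layoff).
Labor force = 224.69 + 16.05 = 240.74 million.
Not in labor force = 39.51 + 35.46 + 7.51 = 82.48 million (those not working and not actively searching are outside the labor force).
Civilian working-age population = 240.74 + 82.48 = 323.22 million.
Unemployment rate = 16.05 / 240.74 = 6.67%.
Labor force participation rate = 240.74 / 323.22 = 74.48%.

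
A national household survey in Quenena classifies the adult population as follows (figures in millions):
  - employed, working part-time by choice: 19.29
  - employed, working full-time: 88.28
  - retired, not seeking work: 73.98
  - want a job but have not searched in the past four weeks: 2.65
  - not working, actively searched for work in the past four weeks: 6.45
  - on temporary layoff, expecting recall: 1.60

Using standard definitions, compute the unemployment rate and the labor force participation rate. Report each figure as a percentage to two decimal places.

Unemployment rate ≈ 6.96%; labor force participation rate ≈ 60.14%.

Employed = 19.29 + 88.28 = 107.57 million.
Unemployed = 6.45 + 1.60 = 8.05 million (jobless and actively searching, or on temporary layoff).
Labor force = 107.57 + 8.05 = 115.62 million.
Not in labor force = 73.98 + 2.65 = 76.63 million (those not working and not actively searching are outside the labor force — including those who want a job but have given up searching).
Civilian working-age population = 115.62 + 76.63 = 192.25 million.
Unemployment rate = 8.05 / 115.62 = 6.96%.
Labor force participation rate = 115.62 / 192.25 = 60.14%.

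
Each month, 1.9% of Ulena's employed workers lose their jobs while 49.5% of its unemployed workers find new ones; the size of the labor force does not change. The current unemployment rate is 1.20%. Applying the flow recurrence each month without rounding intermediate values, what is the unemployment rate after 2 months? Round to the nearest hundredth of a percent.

Unemployment rate after two months ≈ 3.11%.

With a fixed labor force, u_{t+1} = u_t + s·(1−u_t) − f·u_t = u_t·(1−s−f) + s.
Here 1−s−f = 0.486 and s = 0.019.
u_1 = 0.012000 × 0.486 + 0.019 = 0.024832.
u_2 = 0.024832 × 0.486 + 0.019 = 0.031068.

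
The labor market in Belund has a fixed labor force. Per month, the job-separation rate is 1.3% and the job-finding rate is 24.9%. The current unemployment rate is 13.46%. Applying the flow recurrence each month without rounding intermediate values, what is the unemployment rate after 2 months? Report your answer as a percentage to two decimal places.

With a fixed labor force, u_{t+1} = u_t + s·(1−u_t) − f·u_t = u_t·(1−s−f) + s.
Here 1−s−f = 0.738 and s = 0.013.
u_1 = 0.134600 × 0.738 + 0.013 = 0.112335.
u_2 = 0.112335 × 0.738 + 0.013 = 0.095903.

Unemployment rate after two months ≈ 9.59%.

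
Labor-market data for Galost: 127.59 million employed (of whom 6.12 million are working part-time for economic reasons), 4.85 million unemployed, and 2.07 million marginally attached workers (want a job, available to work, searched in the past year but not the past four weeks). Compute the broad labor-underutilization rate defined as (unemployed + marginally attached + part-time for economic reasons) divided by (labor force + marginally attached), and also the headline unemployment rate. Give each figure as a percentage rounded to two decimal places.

Labor force = 127.59 + 4.85 = 132.44 million.
Numerator = 4.85 + 2.07 + 6.12 = 13.04 million.
Denominator = 132.44 + 2.07 = 134.51 million.
Broad rate = 13.04 / 134.51 = 9.69%.
Headline unemployment rate = 4.85 / 132.44 = 3.66%.

Broad underutilization rate ≈ 9.69%; headline unemployment rate ≈ 3.66%.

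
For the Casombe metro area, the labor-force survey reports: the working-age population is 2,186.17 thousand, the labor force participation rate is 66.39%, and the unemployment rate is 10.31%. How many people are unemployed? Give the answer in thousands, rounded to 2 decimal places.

About 149.64 thousand are unemployed.

Labor force = 0.6639 × 2,186.17 = 1,451.40 thousand.
Unemployed = 0.1031 × 1,451.40 ≈ 149.64 thousand.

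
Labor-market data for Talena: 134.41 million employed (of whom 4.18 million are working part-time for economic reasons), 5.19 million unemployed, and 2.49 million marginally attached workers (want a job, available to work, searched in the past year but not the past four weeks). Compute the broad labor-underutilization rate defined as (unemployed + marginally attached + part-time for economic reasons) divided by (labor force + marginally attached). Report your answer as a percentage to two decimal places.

Labor force = 134.41 + 5.19 = 139.60 million.
Numerator = 5.19 + 2.49 + 4.18 = 11.86 million.
Denominator = 139.60 + 2.49 = 142.09 million.
Broad rate = 11.86 / 142.09 = 8.35%.

Broad underutilization rate ≈ 8.35%.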